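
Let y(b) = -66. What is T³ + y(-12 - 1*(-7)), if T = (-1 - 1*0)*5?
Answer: -191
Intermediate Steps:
T = -5 (T = (-1 + 0)*5 = -1*5 = -5)
T³ + y(-12 - 1*(-7)) = (-5)³ - 66 = -125 - 66 = -191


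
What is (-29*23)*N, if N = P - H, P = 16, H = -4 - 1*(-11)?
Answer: -6003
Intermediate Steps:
H = 7 (H = -4 + 11 = 7)
N = 9 (N = 16 - 1*7 = 16 - 7 = 9)
(-29*23)*N = -29*23*9 = -667*9 = -6003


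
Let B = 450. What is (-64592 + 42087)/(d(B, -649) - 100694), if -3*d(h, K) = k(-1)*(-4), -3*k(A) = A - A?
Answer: 22505/100694 ≈ 0.22350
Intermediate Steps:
k(A) = 0 (k(A) = -(A - A)/3 = -⅓*0 = 0)
d(h, K) = 0 (d(h, K) = -0*(-4) = -⅓*0 = 0)
(-64592 + 42087)/(d(B, -649) - 100694) = (-64592 + 42087)/(0 - 100694) = -22505/(-100694) = -22505*(-1/100694) = 22505/100694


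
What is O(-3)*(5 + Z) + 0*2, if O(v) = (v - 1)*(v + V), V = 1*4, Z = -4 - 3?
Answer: 8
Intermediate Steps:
Z = -7
V = 4
O(v) = (-1 + v)*(4 + v) (O(v) = (v - 1)*(v + 4) = (-1 + v)*(4 + v))
O(-3)*(5 + Z) + 0*2 = (-4 + (-3)**2 + 3*(-3))*(5 - 7) + 0*2 = (-4 + 9 - 9)*(-2) + 0 = -4*(-2) + 0 = 8 + 0 = 8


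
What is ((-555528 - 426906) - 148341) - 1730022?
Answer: -2860797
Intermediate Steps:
((-555528 - 426906) - 148341) - 1730022 = (-982434 - 148341) - 1730022 = -1130775 - 1730022 = -2860797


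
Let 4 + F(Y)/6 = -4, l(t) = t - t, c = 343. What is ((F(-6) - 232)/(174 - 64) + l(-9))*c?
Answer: -9604/11 ≈ -873.09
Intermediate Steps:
l(t) = 0
F(Y) = -48 (F(Y) = -24 + 6*(-4) = -24 - 24 = -48)
((F(-6) - 232)/(174 - 64) + l(-9))*c = ((-48 - 232)/(174 - 64) + 0)*343 = (-280/110 + 0)*343 = (-280*1/110 + 0)*343 = (-28/11 + 0)*343 = -28/11*343 = -9604/11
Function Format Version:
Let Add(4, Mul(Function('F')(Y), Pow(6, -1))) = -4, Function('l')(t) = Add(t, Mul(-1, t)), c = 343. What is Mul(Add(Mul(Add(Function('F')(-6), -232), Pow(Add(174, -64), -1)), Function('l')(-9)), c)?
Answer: Rational(-9604, 11) ≈ -873.09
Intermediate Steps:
Function('l')(t) = 0
Function('F')(Y) = -48 (Function('F')(Y) = Add(-24, Mul(6, -4)) = Add(-24, -24) = -48)
Mul(Add(Mul(Add(Function('F')(-6), -232), Pow(Add(174, -64), -1)), Function('l')(-9)), c) = Mul(Add(Mul(Add(-48, -232), Pow(Add(174, -64), -1)), 0), 343) = Mul(Add(Mul(-280, Pow(110, -1)), 0), 343) = Mul(Add(Mul(-280, Rational(1, 110)), 0), 343) = Mul(Add(Rational(-28, 11), 0), 343) = Mul(Rational(-28, 11), 343) = Rational(-9604, 11)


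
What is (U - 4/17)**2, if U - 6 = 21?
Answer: 207025/289 ≈ 716.35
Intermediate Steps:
U = 27 (U = 6 + 21 = 27)
(U - 4/17)**2 = (27 - 4/17)**2 = (455/17)**2 = 207025/289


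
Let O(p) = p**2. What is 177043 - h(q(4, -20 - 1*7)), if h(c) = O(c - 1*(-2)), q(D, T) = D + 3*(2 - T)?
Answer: 168394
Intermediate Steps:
q(D, T) = 6 + D - 3*T (q(D, T) = D + (6 - 3*T) = 6 + D - 3*T)
h(c) = (2 + c)**2 (h(c) = (c - 1*(-2))**2 = (c + 2)**2 = (2 + c)**2)
177043 - h(q(4, -20 - 1*7)) = 177043 - (2 + (6 + 4 - 3*(-20 - 1*7)))**2 = 177043 - (2 + (6 + 4 - 3*(-20 - 7)))**2 = 177043 - (2 + (6 + 4 - 3*(-27)))**2 = 177043 - (2 + (6 + 4 + 81))**2 = 177043 - (2 + 91)**2 = 177043 - 1*93**2 = 177043 - 1*8649 = 177043 - 8649 = 168394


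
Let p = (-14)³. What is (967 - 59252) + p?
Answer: -61029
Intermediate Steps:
p = -2744
(967 - 59252) + p = (967 - 59252) - 2744 = -58285 - 2744 = -61029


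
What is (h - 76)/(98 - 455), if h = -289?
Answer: 365/357 ≈ 1.0224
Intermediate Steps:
(h - 76)/(98 - 455) = (-289 - 76)/(98 - 455) = -365/(-357) = -365*(-1/357) = 365/357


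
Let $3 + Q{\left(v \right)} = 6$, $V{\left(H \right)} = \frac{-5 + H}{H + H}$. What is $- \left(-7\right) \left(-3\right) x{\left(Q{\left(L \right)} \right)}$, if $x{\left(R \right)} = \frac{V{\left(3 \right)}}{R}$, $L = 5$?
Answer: $\frac{7}{3} \approx 2.3333$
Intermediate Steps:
$V{\left(H \right)} = \frac{-5 + H}{2 H}$
$Q{\left(v \right)} = 3$ ($Q{\left(v \right)} = -3 + 6 = 3$)
$x{\left(R \right)} = - \frac{1}{3 R}$ ($x{\left(R \right)} = \frac{\frac{1}{2} \cdot \frac{1}{3} \left(-5 + 3\right)}{R} = \frac{\frac{1}{2} \cdot \frac{1}{3} \left(-2\right)}{R} = - \frac{1}{3 R}$)
$- \left(-7\right) \left(-3\right) x{\left(Q{\left(L \right)} \right)} = - \left(-7\right) \left(-3\right) \left(- \frac{1}{3 \cdot 3}\right) = \left(-1\right) 21 \left(\left(- \frac{1}{3}\right) \frac{1}{3}\right) = \left(-21\right) \left(- \frac{1}{9}\right) = \frac{7}{3}$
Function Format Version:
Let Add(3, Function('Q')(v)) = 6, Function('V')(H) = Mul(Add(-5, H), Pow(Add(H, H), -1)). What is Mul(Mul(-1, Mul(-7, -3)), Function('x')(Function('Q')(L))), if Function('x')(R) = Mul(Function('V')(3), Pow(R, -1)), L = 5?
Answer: Rational(7, 3) ≈ 2.3333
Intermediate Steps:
Function('V')(H) = Mul(Rational(1, 2), Pow(H, -1), Add(-5, H)) (Function('V')(H) = Mul(Add(-5, H), Pow(Mul(2, H), -1)) = Mul(Add(-5, H), Mul(Rational(1, 2), Pow(H, -1))) = Mul(Rational(1, 2), Pow(H, -1), Add(-5, H)))
Function('Q')(v) = 3 (Function('Q')(v) = Add(-3, 6) = 3)
Function('x')(R) = Mul(Rational(-1, 3), Pow(R, -1)) (Function('x')(R) = Mul(Mul(Rational(1, 2), Pow(3, -1), Add(-5, 3)), Pow(R, -1)) = Mul(Mul(Rational(1, 2), Rational(1, 3), -2), Pow(R, -1)) = Mul(Rational(-1, 3), Pow(R, -1)))
Mul(Mul(-1, Mul(-7, -3)), Function('x')(Function('Q')(L))) = Mul(Mul(-1, Mul(-7, -3)), Mul(Rational(-1, 3), Pow(3, -1))) = Mul(Mul(-1, 21), Mul(Rational(-1, 3), Rational(1, 3))) = Mul(-21, Rational(-1, 9)) = Rational(7, 3)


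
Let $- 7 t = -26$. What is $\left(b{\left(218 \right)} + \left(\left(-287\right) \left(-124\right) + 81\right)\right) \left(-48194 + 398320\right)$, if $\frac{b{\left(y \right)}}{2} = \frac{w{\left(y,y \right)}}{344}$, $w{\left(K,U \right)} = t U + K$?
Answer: $\frac{537101662015}{43} \approx 1.2491 \cdot 10^{10}$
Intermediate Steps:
$t = \frac{26}{7}$ ($t = \left(- \frac{1}{7}\right) \left(-26\right) = \frac{26}{7} \approx 3.7143$)
$w{\left(K,U \right)} = K + \frac{26 U}{7}$ ($w{\left(K,U \right)} = \frac{26 U}{7} + K = K + \frac{26 U}{7}$)
$b{\left(y \right)} = \frac{33 y}{1204}$ ($b{\left(y \right)} = 2 \frac{y + \frac{26 y}{7}}{344} = 2 \frac{33 y}{7} \cdot \frac{1}{344} = 2 \frac{33 y}{2408} = \frac{33 y}{1204}$)
$\left(b{\left(218 \right)} + \left(\left(-287\right) \left(-124\right) + 81\right)\right) \left(-48194 + 398320\right) = \left(\frac{33}{1204} \cdot 218 + \left(\left(-287\right) \left(-124\right) + 81\right)\right) \left(-48194 + 398320\right) = \left(\frac{3597}{602} + \left(35588 + 81\right)\right) 350126 = \left(\frac{3597}{602} + 35669\right) 350126 = \frac{21476335}{602} \cdot 350126 = \frac{537101662015}{43}$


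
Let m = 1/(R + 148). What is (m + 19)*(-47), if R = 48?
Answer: -175075/196 ≈ -893.24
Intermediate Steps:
m = 1/196 (m = 1/(48 + 148) = 1/196 ≈ 0.0051020)
(m + 19)*(-47) = (1/196 + 19)*(-47) = (3725/196)*(-47) = -175075/196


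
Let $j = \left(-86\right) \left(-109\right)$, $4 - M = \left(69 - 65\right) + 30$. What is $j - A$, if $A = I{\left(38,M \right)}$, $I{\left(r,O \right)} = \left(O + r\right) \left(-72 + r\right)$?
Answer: $9646$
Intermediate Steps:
$M = -30$ ($M = 4 - \left(\left(69 - 65\right) + 30\right) = 4 - \left(4 + 30\right) = 4 - 34 = -30$)
$j = 9374$
$I{\left(r,O \right)} = \left(-72 + r\right) \left(O + r\right)$
$A = -272$ ($A = 38^{2} - -2160 - 2736 - 1140 = 1444 + 2160 - 2736 - 1140 = -272$)
$j - A = 9374 - -272 = 9374 + 272 = 9646$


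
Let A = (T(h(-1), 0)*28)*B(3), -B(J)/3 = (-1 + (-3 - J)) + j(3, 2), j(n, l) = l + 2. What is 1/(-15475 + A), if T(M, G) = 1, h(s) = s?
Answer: -1/15223 ≈ -6.5690e-5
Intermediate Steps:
j(n, l) = 2 + l
B(J) = 3*J (B(J) = -3*((-1 + (-3 - J)) + (2 + 2)) = -3*((-4 - J) + 4) = -(-3)*J = 3*J)
A = 252 (A = (1*28)*(3*3) = 28*9 = 252)
1/(-15475 + A) = 1/(-15475 + 252) = 1/(-15223) = -1/15223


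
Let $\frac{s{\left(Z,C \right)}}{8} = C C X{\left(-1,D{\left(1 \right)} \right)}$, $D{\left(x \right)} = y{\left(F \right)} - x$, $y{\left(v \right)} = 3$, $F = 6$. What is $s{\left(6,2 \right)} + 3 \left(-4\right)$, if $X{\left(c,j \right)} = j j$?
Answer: $116$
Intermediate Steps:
$D{\left(x \right)} = 3 - x$
$X{\left(c,j \right)} = j^{2}$
$s{\left(Z,C \right)} = 32 C^{2}$ ($s{\left(Z,C \right)} = 8 C C \left(3 - 1\right)^{2} = 8 C^{2} \left(3 - 1\right)^{2} = 8 C^{2} \cdot 2^{2} = 8 C^{2} \cdot 4 = 8 \cdot 4 C^{2} = 32 C^{2}$)
$s{\left(6,2 \right)} + 3 \left(-4\right) = 32 \cdot 2^{2} + 3 \left(-4\right) = 32 \cdot 4 - 12 = 128 - 12 = 116$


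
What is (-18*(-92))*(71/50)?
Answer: 58788/25 ≈ 2351.5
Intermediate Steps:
(-18*(-92))*(71/50) = 1656*(71*(1/50)) = 1656*(71/50) = 58788/25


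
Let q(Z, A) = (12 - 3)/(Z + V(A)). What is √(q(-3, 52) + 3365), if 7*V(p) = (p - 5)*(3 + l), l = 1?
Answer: √93857006/167 ≈ 58.012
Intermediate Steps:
V(p) = -20/7 + 4*p/7 (V(p) = ((p - 5)*(3 + 1))/7 = ((-5 + p)*4)/7 = (-20 + 4*p)/7 = -20/7 + 4*p/7)
q(Z, A) = 9/(-20/7 + Z + 4*A/7) (q(Z, A) = (12 - 3)/(Z + (-20/7 + 4*A/7)) = 9/(-20/7 + Z + 4*A/7))
√(q(-3, 52) + 3365) = √(63/(-20 + 4*52 + 7*(-3)) + 3365) = √(63/(-20 + 208 - 21) + 3365) = √(63/167 + 3365) = √(562018/167) = √93857006/167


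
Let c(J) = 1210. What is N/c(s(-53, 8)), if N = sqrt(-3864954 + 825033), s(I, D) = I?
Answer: 3*I*sqrt(337769)/1210 ≈ 1.4409*I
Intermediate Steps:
N = 3*I*sqrt(337769) (N = sqrt(-3039921) = 3*I*sqrt(337769) ≈ 1743.5*I)
N/c(s(-53, 8)) = (3*I*sqrt(337769))/1210 = (3*I*sqrt(337769))*(1/1210) = 3*I*sqrt(337769)/1210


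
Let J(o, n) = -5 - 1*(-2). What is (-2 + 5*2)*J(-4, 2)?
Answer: -24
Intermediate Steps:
J(o, n) = -3 (J(o, n) = -5 + 2 = -3)
(-2 + 5*2)*J(-4, 2) = (-2 + 5*2)*(-3) = (-2 + 10)*(-3) = 8*(-3) = -24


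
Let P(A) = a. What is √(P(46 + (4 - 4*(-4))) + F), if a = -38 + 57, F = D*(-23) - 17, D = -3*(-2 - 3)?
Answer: 7*I*√7 ≈ 18.52*I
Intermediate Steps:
D = 15 (D = -3*(-5) = 15)
F = -362 (F = 15*(-23) - 17 = -345 - 17 = -362)
a = 19
P(A) = 19
√(P(46 + (4 - 4*(-4))) + F) = √(19 - 362) = √(-343) = 7*I*√7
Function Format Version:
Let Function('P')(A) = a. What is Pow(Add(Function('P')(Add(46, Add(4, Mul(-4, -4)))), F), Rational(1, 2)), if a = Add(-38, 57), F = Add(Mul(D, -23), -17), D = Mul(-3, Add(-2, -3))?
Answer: Mul(7, I, Pow(7, Rational(1, 2))) ≈ Mul(18.520, I)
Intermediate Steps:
D = 15 (D = Mul(-3, -5) = 15)
F = -362 (F = Add(Mul(15, -23), -17) = Add(-345, -17) = -362)
a = 19
Function('P')(A) = 19
Pow(Add(Function('P')(Add(46, Add(4, Mul(-4, -4)))), F), Rational(1, 2)) = Pow(Add(19, -362), Rational(1, 2)) = Pow(-343, Rational(1, 2)) = Mul(7, I, Pow(7, Rational(1, 2)))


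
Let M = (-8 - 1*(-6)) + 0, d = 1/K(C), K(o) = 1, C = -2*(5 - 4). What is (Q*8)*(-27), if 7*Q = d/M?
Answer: 108/7 ≈ 15.429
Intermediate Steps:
C = -2 (C = -2*1 = -2)
d = 1 (d = 1/1 = 1)
M = -2 (M = (-8 + 6) + 0 = -2 + 0 = -2)
Q = -1/14 (Q = (1/(-2))/7 = (1*(-1/2))/7 = (1/7)*(-1/2) = -1/14 ≈ -0.071429)
(Q*8)*(-27) = -1/14*8*(-27) = -4/7*(-27) = 108/7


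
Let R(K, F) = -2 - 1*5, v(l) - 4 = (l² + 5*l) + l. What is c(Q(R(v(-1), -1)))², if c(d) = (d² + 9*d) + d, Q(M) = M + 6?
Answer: 81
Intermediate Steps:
v(l) = 4 + l² + 6*l (v(l) = 4 + ((l² + 5*l) + l) = 4 + (l² + 6*l) = 4 + l² + 6*l)
R(K, F) = -7 (R(K, F) = -2 - 5 = -7)
Q(M) = 6 + M
c(d) = d² + 10*d
c(Q(R(v(-1), -1)))² = ((6 - 7)*(10 + (6 - 7)))² = (-(10 - 1))² = (-1*9)² = (-9)² = 81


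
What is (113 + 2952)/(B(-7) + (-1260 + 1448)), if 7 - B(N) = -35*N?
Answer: -613/10 ≈ -61.300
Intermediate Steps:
B(N) = 7 + 35*N (B(N) = 7 - (-35)*N = 7 + 35*N)
(113 + 2952)/(B(-7) + (-1260 + 1448)) = (113 + 2952)/((7 + 35*(-7)) + (-1260 + 1448)) = 3065/((7 - 245) + 188) = 3065/(-238 + 188) = 3065/(-50) = 3065*(-1/50) = -613/10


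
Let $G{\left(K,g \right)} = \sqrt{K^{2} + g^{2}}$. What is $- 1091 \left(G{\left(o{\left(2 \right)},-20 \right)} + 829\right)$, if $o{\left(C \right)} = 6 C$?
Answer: $-904439 - 4364 \sqrt{34} \approx -9.2989 \cdot 10^{5}$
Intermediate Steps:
$- 1091 \left(G{\left(o{\left(2 \right)},-20 \right)} + 829\right) = - 1091 \left(\sqrt{\left(6 \cdot 2\right)^{2} + \left(-20\right)^{2}} + 829\right) = - 1091 \left(\sqrt{12^{2} + 400} + 829\right) = - 1091 \left(\sqrt{144 + 400} + 829\right) = - 1091 \left(\sqrt{544} + 829\right) = - 1091 \left(4 \sqrt{34} + 829\right) = - 1091 \left(829 + 4 \sqrt{34}\right) = -904439 - 4364 \sqrt{34}$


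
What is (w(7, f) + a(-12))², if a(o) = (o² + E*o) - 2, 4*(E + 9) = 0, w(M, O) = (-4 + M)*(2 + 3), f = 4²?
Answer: 70225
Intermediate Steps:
f = 16
w(M, O) = -20 + 5*M (w(M, O) = (-4 + M)*5 = -20 + 5*M)
E = -9 (E = -9 + (¼)*0 = -9 + 0 = -9)
a(o) = -2 + o² - 9*o (a(o) = (o² - 9*o) - 2 = -2 + o² - 9*o)
(w(7, f) + a(-12))² = ((-20 + 5*7) + (-2 + (-12)² - 9*(-12)))² = ((-20 + 35) + (-2 + 144 + 108))² = (15 + 250)² = 265² = 70225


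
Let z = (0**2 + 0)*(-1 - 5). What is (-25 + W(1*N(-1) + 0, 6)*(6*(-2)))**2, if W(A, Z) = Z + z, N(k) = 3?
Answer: 9409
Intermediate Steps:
z = 0 (z = (0 + 0)*(-6) = 0*(-6) = 0)
W(A, Z) = Z (W(A, Z) = Z + 0 = Z)
(-25 + W(1*N(-1) + 0, 6)*(6*(-2)))**2 = (-25 + 6*(6*(-2)))**2 = (-25 + 6*(-12))**2 = (-25 - 72)**2 = (-97)**2 = 9409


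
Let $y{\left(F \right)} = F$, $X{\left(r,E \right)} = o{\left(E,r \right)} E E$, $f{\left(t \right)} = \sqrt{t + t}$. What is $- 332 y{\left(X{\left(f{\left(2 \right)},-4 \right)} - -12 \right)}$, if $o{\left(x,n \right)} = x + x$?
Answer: $38512$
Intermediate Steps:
$o{\left(x,n \right)} = 2 x$
$f{\left(t \right)} = \sqrt{2} \sqrt{t}$ ($f{\left(t \right)} = \sqrt{2 t} = \sqrt{2} \sqrt{t}$)
$X{\left(r,E \right)} = 2 E^{3}$ ($X{\left(r,E \right)} = 2 E E E = 2 E^{2} E = 2 E^{3}$)
$- 332 y{\left(X{\left(f{\left(2 \right)},-4 \right)} - -12 \right)} = - 332 \left(2 \left(-4\right)^{3} - -12\right) = - 332 \left(2 \left(-64\right) + 12\right) = - 332 \left(-128 + 12\right) = \left(-332\right) \left(-116\right) = 38512$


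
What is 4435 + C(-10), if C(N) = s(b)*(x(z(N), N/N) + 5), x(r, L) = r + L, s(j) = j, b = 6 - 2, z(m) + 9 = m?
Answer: 4383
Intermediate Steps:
z(m) = -9 + m
b = 4
x(r, L) = L + r
C(N) = -12 + 4*N (C(N) = 4*((N/N + (-9 + N)) + 5) = 4*((1 + (-9 + N)) + 5) = 4*((-8 + N) + 5) = 4*(-3 + N) = -12 + 4*N)
4435 + C(-10) = 4435 + (-12 + 4*(-10)) = 4435 + (-12 - 40) = 4435 - 52 = 4383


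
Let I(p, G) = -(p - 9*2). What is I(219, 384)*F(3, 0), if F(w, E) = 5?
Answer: -1005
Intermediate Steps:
I(p, G) = 18 - p (I(p, G) = -(p - 18) = -(-18 + p) = 18 - p)
I(219, 384)*F(3, 0) = (18 - 1*219)*5 = (18 - 219)*5 = -201*5 = -1005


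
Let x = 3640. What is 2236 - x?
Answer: -1404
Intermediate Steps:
2236 - x = 2236 - 1*3640 = 2236 - 3640 = -1404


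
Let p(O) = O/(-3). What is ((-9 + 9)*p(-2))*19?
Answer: 0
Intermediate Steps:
p(O) = -O/3 (p(O) = O*(-⅓) = -O/3)
((-9 + 9)*p(-2))*19 = ((-9 + 9)*(-⅓*(-2)))*19 = (0*(⅔))*19 = 0*19 = 0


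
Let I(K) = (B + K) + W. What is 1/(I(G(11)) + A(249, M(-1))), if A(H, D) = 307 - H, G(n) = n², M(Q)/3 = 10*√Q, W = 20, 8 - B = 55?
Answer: 1/152 ≈ 0.0065789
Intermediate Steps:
B = -47 (B = 8 - 1*55 = 8 - 55 = -47)
M(Q) = 30*√Q (M(Q) = 3*(10*√Q) = 30*√Q)
I(K) = -27 + K (I(K) = (-47 + K) + 20 = -27 + K)
1/(I(G(11)) + A(249, M(-1))) = 1/((-27 + 11²) + (307 - 1*249)) = 1/((-27 + 121) + (307 - 249)) = 1/(94 + 58) = 1/152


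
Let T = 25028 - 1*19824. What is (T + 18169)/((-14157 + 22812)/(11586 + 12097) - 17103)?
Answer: -184514253/135013898 ≈ -1.3666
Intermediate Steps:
T = 5204 (T = 25028 - 19824 = 5204)
(T + 18169)/((-14157 + 22812)/(11586 + 12097) - 17103) = (5204 + 18169)/((-14157 + 22812)/(11586 + 12097) - 17103) = 23373/(8655/23683 - 17103) = 23373/(-405041694/23683) = 23373*(-23683/405041694) = -184514253/135013898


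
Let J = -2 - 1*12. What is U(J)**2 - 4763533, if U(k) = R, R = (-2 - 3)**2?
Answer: -4762908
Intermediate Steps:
J = -14 (J = -2 - 12 = -14)
R = 25 (R = (-5)**2 = 25)
U(k) = 25
U(J)**2 - 4763533 = 25**2 - 4763533 = 625 - 4763533 = -4762908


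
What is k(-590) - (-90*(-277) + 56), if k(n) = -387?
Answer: -25373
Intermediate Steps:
k(-590) - (-90*(-277) + 56) = -387 - (-90*(-277) + 56) = -387 - (24930 + 56) = -387 - 1*24986 = -387 - 24986 = -25373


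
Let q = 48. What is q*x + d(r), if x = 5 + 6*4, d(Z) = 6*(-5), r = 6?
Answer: 1362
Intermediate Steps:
d(Z) = -30
x = 29 (x = 5 + 24 = 29)
q*x + d(r) = 48*29 - 30 = 1392 - 30 = 1362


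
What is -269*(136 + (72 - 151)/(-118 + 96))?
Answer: -826099/22 ≈ -37550.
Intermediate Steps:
-269*(136 + (72 - 151)/(-118 + 96)) = -269*(136 - 79/(-22)) = -269*(136 - 79*(-1/22)) = -269*(136 + 79/22) = -269*3071/22 = -826099/22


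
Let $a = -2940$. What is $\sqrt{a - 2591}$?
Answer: $i \sqrt{5531} \approx 74.371 i$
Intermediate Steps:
$\sqrt{a - 2591} = \sqrt{-2940 - 2591} = \sqrt{-5531} = i \sqrt{5531}$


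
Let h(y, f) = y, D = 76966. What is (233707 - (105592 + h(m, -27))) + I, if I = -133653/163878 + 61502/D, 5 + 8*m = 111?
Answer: 41429526647603/323411132 ≈ 1.2810e+5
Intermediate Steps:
m = 53/4 (m = -5/8 + (⅛)*111 = -5/8 + 111/8 = 53/4 ≈ 13.250)
I = -2665539/161705566 (I = -133653/163878 + 61502/76966 = -133653*1/163878 + 61502*(1/76966) = -3427/4202 + 30751/38483 = -2665539/161705566 ≈ -0.016484)
(233707 - (105592 + h(m, -27))) + I = (233707 - (105592 + 53/4)) - 2665539/161705566 = (233707 - 1*422421/4) - 2665539/161705566 = (233707 - 422421/4) - 2665539/161705566 = 512407/4 - 2665539/161705566 = 41429526647603/323411132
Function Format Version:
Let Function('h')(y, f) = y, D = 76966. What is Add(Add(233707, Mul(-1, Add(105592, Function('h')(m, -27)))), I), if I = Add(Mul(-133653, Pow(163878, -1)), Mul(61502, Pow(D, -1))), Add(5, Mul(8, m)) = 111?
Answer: Rational(41429526647603, 323411132) ≈ 1.2810e+5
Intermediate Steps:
m = Rational(53, 4) (m = Add(Rational(-5, 8), Mul(Rational(1, 8), 111)) = Add(Rational(-5, 8), Rational(111, 8)) = Rational(53, 4) ≈ 13.250)
I = Rational(-2665539, 161705566) (I = Add(Mul(-133653, Pow(163878, -1)), Mul(61502, Pow(76966, -1))) = Add(Mul(-133653, Rational(1, 163878)), Mul(61502, Rational(1, 76966))) = Add(Rational(-3427, 4202), Rational(30751, 38483)) = Rational(-2665539, 161705566) ≈ -0.016484)
Add(Add(233707, Mul(-1, Add(105592, Function('h')(m, -27)))), I) = Add(Add(233707, Mul(-1, Add(105592, Rational(53, 4)))), Rational(-2665539, 161705566)) = Add(Add(233707, Mul(-1, Rational(422421, 4))), Rational(-2665539, 161705566)) = Add(Add(233707, Rational(-422421, 4)), Rational(-2665539, 161705566)) = Add(Rational(512407, 4), Rational(-2665539, 161705566)) = Rational(41429526647603, 323411132)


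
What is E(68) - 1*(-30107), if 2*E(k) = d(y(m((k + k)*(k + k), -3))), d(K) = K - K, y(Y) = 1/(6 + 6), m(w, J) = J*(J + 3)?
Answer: 30107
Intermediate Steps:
m(w, J) = J*(3 + J)
y(Y) = 1/12
d(K) = 0
E(k) = 0 (E(k) = (½)*0 = 0)
E(68) - 1*(-30107) = 0 - 1*(-30107) = 0 + 30107 = 30107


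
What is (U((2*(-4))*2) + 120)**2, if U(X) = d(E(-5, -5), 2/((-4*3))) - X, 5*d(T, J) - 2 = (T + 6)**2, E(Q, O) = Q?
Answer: 466489/25 ≈ 18660.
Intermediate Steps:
d(T, J) = 2/5 + (6 + T)**2/5 (d(T, J) = 2/5 + (T + 6)**2/5 = 2/5 + (6 + T)**2/5)
U(X) = 3/5 - X (U(X) = (2/5 + (6 - 5)**2/5) - X = (2/5 + (1/5)*1**2) - X = (2/5 + (1/5)*1) - X = (2/5 + 1/5) - X = 3/5 - X)
(U((2*(-4))*2) + 120)**2 = ((3/5 - 2*(-4)*2) + 120)**2 = ((3/5 - (-8)*2) + 120)**2 = ((3/5 - 1*(-16)) + 120)**2 = ((3/5 + 16) + 120)**2 = (83/5 + 120)**2 = (683/5)**2 = 466489/25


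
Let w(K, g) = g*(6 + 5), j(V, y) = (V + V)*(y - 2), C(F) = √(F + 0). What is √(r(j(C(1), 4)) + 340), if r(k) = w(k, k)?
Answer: 8*√6 ≈ 19.596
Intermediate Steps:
C(F) = √F
j(V, y) = 2*V*(-2 + y) (j(V, y) = (2*V)*(-2 + y) = 2*V*(-2 + y))
w(K, g) = 11*g (w(K, g) = g*11 = 11*g)
r(k) = 11*k
√(r(j(C(1), 4)) + 340) = √(11*(2*√1*(-2 + 4)) + 340) = √(11*(2*1*2) + 340) = √(11*4 + 340) = √(44 + 340) = √384 = 8*√6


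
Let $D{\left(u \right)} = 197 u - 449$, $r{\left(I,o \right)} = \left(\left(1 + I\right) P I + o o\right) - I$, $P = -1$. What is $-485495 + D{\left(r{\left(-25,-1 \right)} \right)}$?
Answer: $-599022$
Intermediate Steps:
$r{\left(I,o \right)} = o^{2} - I + I \left(-1 - I\right)$ ($r{\left(I,o \right)} = \left(\left(1 + I\right) \left(-1\right) I + o o\right) - I = \left(\left(-1 - I\right) I + o^{2}\right) - I = \left(I \left(-1 - I\right) + o^{2}\right) - I = \left(o^{2} + I \left(-1 - I\right)\right) - I = o^{2} - I + I \left(-1 - I\right)$)
$D{\left(u \right)} = -449 + 197 u$
$-485495 + D{\left(r{\left(-25,-1 \right)} \right)} = -485495 + \left(-449 + 197 \left(\left(-1\right)^{2} - \left(-25\right)^{2} - -50\right)\right) = -485495 + \left(-449 + 197 \left(1 - 625 + 50\right)\right) = -485495 + \left(-449 + 197 \left(-574\right)\right) = -485495 - 113527 = -599022$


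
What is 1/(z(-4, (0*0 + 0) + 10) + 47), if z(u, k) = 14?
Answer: 1/61 ≈ 0.016393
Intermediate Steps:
1/(z(-4, (0*0 + 0) + 10) + 47) = 1/(14 + 47) = 1/61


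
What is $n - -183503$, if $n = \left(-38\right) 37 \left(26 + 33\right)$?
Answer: $100549$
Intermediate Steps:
$n = -82954$ ($n = \left(-1406\right) 59 = -82954$)
$n - -183503 = -82954 - -183503 = -82954 + 183503 = 100549$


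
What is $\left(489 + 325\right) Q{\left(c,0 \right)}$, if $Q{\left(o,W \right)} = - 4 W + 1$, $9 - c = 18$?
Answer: $814$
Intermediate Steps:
$c = -9$ ($c = 9 - 18 = -9$)
$Q{\left(o,W \right)} = 1 - 4 W$
$\left(489 + 325\right) Q{\left(c,0 \right)} = \left(489 + 325\right) \left(1 - 0\right) = 814 \left(1 + 0\right) = 814 \cdot 1 = 814$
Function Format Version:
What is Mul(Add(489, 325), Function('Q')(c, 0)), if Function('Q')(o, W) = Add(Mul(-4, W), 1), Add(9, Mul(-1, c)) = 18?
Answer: 814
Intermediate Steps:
c = -9 (c = Add(9, Mul(-1, 18)) = Add(9, -18) = -9)
Function('Q')(o, W) = Add(1, Mul(-4, W))
Mul(Add(489, 325), Function('Q')(c, 0)) = Mul(Add(489, 325), Add(1, Mul(-4, 0))) = Mul(814, Add(1, 0)) = Mul(814, 1) = 814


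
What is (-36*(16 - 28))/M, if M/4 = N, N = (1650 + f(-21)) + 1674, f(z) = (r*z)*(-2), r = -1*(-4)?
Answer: 3/97 ≈ 0.030928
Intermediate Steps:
r = 4
f(z) = -8*z (f(z) = (4*z)*(-2) = -8*z)
N = 3492 (N = (1650 - 8*(-21)) + 1674 = (1650 + 168) + 1674 = 1818 + 1674 = 3492)
M = 13968 (M = 4*3492 = 13968)
(-36*(16 - 28))/M = -36*(16 - 28)/13968 = -36*(-12)*(1/13968) = 432*(1/13968) = 3/97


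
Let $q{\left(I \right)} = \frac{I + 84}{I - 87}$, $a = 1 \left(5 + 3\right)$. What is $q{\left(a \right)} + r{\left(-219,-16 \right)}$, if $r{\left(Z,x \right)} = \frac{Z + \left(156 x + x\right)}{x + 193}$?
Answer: $- \frac{232033}{13983} \approx -16.594$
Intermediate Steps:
$a = 8$ ($a = 1 \cdot 8 = 8$)
$q{\left(I \right)} = \frac{84 + I}{-87 + I}$
$r{\left(Z,x \right)} = \frac{Z + 157 x}{193 + x}$
$q{\left(a \right)} + r{\left(-219,-16 \right)} = \frac{84 + 8}{-87 + 8} + \frac{-219 + 157 \left(-16\right)}{193 - 16} = \frac{1}{-79} \cdot 92 + \frac{-219 - 2512}{177} = \left(- \frac{1}{79}\right) 92 + \frac{1}{177} \left(-2731\right) = - \frac{92}{79} - \frac{2731}{177} = - \frac{232033}{13983}$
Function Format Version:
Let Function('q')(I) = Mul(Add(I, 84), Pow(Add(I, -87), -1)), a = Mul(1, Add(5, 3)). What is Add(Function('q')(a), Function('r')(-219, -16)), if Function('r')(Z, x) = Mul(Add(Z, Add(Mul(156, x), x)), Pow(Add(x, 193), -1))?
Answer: Rational(-232033, 13983) ≈ -16.594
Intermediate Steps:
a = 8 (a = Mul(1, 8) = 8)
Function('q')(I) = Mul(Pow(Add(-87, I), -1), Add(84, I)) (Function('q')(I) = Mul(Add(84, I), Pow(Add(-87, I), -1)) = Mul(Pow(Add(-87, I), -1), Add(84, I)))
Function('r')(Z, x) = Mul(Pow(Add(193, x), -1), Add(Z, Mul(157, x))) (Function('r')(Z, x) = Mul(Add(Z, Mul(157, x)), Pow(Add(193, x), -1)) = Mul(Pow(Add(193, x), -1), Add(Z, Mul(157, x))))
Add(Function('q')(a), Function('r')(-219, -16)) = Add(Mul(Pow(Add(-87, 8), -1), Add(84, 8)), Mul(Pow(Add(193, -16), -1), Add(-219, Mul(157, -16)))) = Add(Mul(Pow(-79, -1), 92), Mul(Pow(177, -1), Add(-219, -2512))) = Add(Mul(Rational(-1, 79), 92), Mul(Rational(1, 177), -2731)) = Add(Rational(-92, 79), Rational(-2731, 177)) = Rational(-232033, 13983)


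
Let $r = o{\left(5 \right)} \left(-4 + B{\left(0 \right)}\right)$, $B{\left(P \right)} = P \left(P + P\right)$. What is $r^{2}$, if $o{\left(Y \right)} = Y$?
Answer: $400$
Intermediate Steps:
$B{\left(P \right)} = 2 P^{2}$ ($B{\left(P \right)} = P 2 P = 2 P^{2}$)
$r = -20$ ($r = 5 \left(-4 + 2 \cdot 0^{2}\right) = 5 \left(-4 + 2 \cdot 0\right) = 5 \left(-4 + 0\right) = 5 \left(-4\right) = -20$)
$r^{2} = \left(-20\right)^{2} = 400$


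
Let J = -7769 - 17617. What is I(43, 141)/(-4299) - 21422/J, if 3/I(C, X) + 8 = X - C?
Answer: 460461659/545672070 ≈ 0.84384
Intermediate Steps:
I(C, X) = 3/(-8 + X - C) (I(C, X) = 3/(-8 + (X - C)) = 3/(-8 + X - C))
J = -25386
I(43, 141)/(-4299) - 21422/J = -3/(8 + 43 - 1*141)/(-4299) - 21422/(-25386) = -3/(8 + 43 - 141)*(-1/4299) - 21422*(-1/25386) = -3/(-90)*(-1/4299) + 10711/12693 = -3*(-1/90)*(-1/4299) + 10711/12693 = (1/30)*(-1/4299) + 10711/12693 = -1/128970 + 10711/12693 = 460461659/545672070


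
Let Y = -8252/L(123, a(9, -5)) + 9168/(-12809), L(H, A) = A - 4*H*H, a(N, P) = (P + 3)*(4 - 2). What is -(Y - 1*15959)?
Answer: 3092969199903/193800170 ≈ 15960.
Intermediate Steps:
a(N, P) = 6 + 2*P (a(N, P) = (3 + P)*2 = 6 + 2*P)
L(H, A) = A - 4*H²
Y = -112286873/193800170 (Y = -8252/((6 + 2*(-5)) - 4*123²) + 9168/(-12809) = -8252/((6 - 10) - 4*15129) + 9168*(-1/12809) = -8252/(-4 - 60516) - 9168/12809 = -8252/(-60520) - 9168/12809 = -8252*(-1/60520) - 9168/12809 = 2063/15130 - 9168/12809 = -112286873/193800170 ≈ -0.57940)
-(Y - 1*15959) = -(-112286873/193800170 - 1*15959) = -(-112286873/193800170 - 15959) = -1*(-3092969199903/193800170) = 3092969199903/193800170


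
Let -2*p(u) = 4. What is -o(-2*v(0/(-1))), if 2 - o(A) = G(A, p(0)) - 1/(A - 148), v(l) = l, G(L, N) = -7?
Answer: -1331/148 ≈ -8.9932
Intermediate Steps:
p(u) = -2 (p(u) = -½*4 = -2)
o(A) = 9 + 1/(-148 + A) (o(A) = 2 - (-7 - 1/(A - 148)) = 2 - (-7 - 1/(-148 + A)) = 2 + (7 + 1/(-148 + A)) = 9 + 1/(-148 + A))
-o(-2*v(0/(-1))) = -(-1331 + 9*(-0/(-1)))/(-148 - 0/(-1)) = -(-1331 + 9*(-0*(-1)))/(-148 - 0*(-1)) = -(-1331 + 9*(-2*0))/(-148 - 2*0) = -(-1331 + 9*0)/(-148 + 0) = -(-1331 + 0)/(-148) = -(-1)*(-1331)/148 = -1*1331/148 = -1331/148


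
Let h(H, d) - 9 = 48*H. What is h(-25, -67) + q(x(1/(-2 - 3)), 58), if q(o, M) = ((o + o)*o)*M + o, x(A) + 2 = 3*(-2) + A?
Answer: 165016/25 ≈ 6600.6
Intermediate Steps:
h(H, d) = 9 + 48*H
x(A) = -8 + A (x(A) = -2 + (3*(-2) + A) = -2 + (-6 + A) = -8 + A)
q(o, M) = o + 2*M*o² (q(o, M) = ((2*o)*o)*M + o = (2*o²)*M + o = 2*M*o² + o = o + 2*M*o²)
h(-25, -67) + q(x(1/(-2 - 3)), 58) = (9 + 48*(-25)) + (-8 + 1/(-2 - 3))*(1 + 2*58*(-8 + 1/(-2 - 3))) = (9 - 1200) + (-8 + 1/(-5))*(1 + 2*58*(-8 + 1/(-5))) = -1191 + (-8 - ⅕)*(1 + 2*58*(-8 - ⅕)) = -1191 - 41*(1 + 2*58*(-41/5))/5 = -1191 - 41*(1 - 4756/5)/5 = -1191 - 41/5*(-4751/5) = -1191 + 194791/25 = 165016/25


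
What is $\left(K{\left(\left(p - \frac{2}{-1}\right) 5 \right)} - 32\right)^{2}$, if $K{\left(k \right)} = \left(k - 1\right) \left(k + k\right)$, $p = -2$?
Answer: $1024$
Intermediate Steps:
$K{\left(k \right)} = 2 k \left(-1 + k\right)$ ($K{\left(k \right)} = \left(-1 + k\right) 2 k = 2 k \left(-1 + k\right)$)
$\left(K{\left(\left(p - \frac{2}{-1}\right) 5 \right)} - 32\right)^{2} = \left(2 \left(-2 - \frac{2}{-1}\right) 5 \left(-1 + \left(-2 - \frac{2}{-1}\right) 5\right) - 32\right)^{2} = \left(2 \left(-2 - -2\right) 5 \left(-1 + \left(-2 - -2\right) 5\right) - 32\right)^{2} = \left(2 \left(-2 + 2\right) 5 \left(-1 + \left(-2 + 2\right) 5\right) - 32\right)^{2} = \left(2 \cdot 0 \cdot 5 \left(-1 + 0 \cdot 5\right) - 32\right)^{2} = \left(2 \cdot 0 \left(-1 + 0\right) - 32\right)^{2} = \left(2 \cdot 0 \left(-1\right) - 32\right)^{2} = \left(0 - 32\right)^{2} = \left(-32\right)^{2} = 1024$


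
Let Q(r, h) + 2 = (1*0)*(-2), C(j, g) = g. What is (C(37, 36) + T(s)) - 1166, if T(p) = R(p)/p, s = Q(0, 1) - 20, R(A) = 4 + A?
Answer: -12421/11 ≈ -1129.2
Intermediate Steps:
Q(r, h) = -2 (Q(r, h) = -2 + (1*0)*(-2) = -2 + 0*(-2) = -2 + 0 = -2)
s = -22 (s = -2 - 20 = -22)
T(p) = (4 + p)/p
(C(37, 36) + T(s)) - 1166 = (36 + (4 - 22)/(-22)) - 1166 = (36 - 1/22*(-18)) - 1166 = (36 + 9/11) - 1166 = 405/11 - 1166 = -12421/11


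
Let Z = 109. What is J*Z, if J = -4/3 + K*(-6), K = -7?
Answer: 13298/3 ≈ 4432.7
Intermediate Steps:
J = 122/3 (J = -4/3 - 7*(-6) = -4*⅓ + 42 = -4/3 + 42 = 122/3 ≈ 40.667)
J*Z = (122/3)*109 = 13298/3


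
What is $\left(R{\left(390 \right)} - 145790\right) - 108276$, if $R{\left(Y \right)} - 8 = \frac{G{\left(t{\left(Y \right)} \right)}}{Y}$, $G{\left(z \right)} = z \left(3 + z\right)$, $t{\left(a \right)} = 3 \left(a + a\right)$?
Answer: $-240000$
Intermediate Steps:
$t{\left(a \right)} = 6 a$ ($t{\left(a \right)} = 3 \cdot 2 a = 6 a$)
$R{\left(Y \right)} = 26 + 36 Y$ ($R{\left(Y \right)} = 8 + \frac{6 Y \left(3 + 6 Y\right)}{Y} = 8 + \left(18 + 36 Y\right) = 26 + 36 Y$)
$\left(R{\left(390 \right)} - 145790\right) - 108276 = \left(\left(26 + 36 \cdot 390\right) - 145790\right) - 108276 = \left(\left(26 + 14040\right) - 145790\right) - 108276 = \left(14066 - 145790\right) - 108276 = -131724 - 108276 = -240000$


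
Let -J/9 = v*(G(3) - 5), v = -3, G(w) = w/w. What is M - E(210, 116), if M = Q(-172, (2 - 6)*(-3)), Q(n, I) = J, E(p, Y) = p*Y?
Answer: -24468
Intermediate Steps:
G(w) = 1
E(p, Y) = Y*p
J = -108 (J = -(-27)*(1 - 5) = -(-27)*(-4) = -9*12 = -108)
Q(n, I) = -108
M = -108
M - E(210, 116) = -108 - 116*210 = -108 - 1*24360 = -108 - 24360 = -24468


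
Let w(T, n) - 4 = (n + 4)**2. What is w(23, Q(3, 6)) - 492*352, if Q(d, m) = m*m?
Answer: -171580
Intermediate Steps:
Q(d, m) = m**2
w(T, n) = 4 + (4 + n)**2 (w(T, n) = 4 + (n + 4)**2 = 4 + (4 + n)**2)
w(23, Q(3, 6)) - 492*352 = (4 + (4 + 6**2)**2) - 492*352 = (4 + (4 + 36)**2) - 173184 = (4 + 40**2) - 173184 = (4 + 1600) - 173184 = 1604 - 173184 = -171580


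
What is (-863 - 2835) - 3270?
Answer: -6968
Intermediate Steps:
(-863 - 2835) - 3270 = -3698 - 3270 = -6968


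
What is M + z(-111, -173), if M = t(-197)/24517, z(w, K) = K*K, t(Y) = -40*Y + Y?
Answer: 733776976/24517 ≈ 29929.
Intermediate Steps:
t(Y) = -39*Y
z(w, K) = K²
M = 7683/24517 (M = -39*(-197)/24517 = 7683*(1/24517) = 7683/24517 ≈ 0.31337)
M + z(-111, -173) = 7683/24517 + (-173)² = 7683/24517 + 29929 = 733776976/24517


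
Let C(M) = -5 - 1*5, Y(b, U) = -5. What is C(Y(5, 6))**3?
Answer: -1000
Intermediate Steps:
C(M) = -10 (C(M) = -5 - 5 = -10)
C(Y(5, 6))**3 = (-10)**3 = -1000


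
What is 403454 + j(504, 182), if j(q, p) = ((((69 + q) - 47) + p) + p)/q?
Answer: 101670853/252 ≈ 4.0346e+5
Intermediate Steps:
j(q, p) = (22 + q + 2*p)/q (j(q, p) = (((22 + q) + p) + p)/q = ((22 + p + q) + p)/q = (22 + q + 2*p)/q)
403454 + j(504, 182) = 403454 + (22 + 504 + 2*182)/504 = 403454 + (22 + 504 + 364)/504 = 403454 + (1/504)*890 = 403454 + 445/252 = 101670853/252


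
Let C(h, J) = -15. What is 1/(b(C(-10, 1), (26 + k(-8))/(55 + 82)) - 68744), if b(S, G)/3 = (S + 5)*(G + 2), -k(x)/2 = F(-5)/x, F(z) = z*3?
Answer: -274/18853631 ≈ -1.4533e-5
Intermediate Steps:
F(z) = 3*z
k(x) = 30/x (k(x) = -2*3*(-5)/x = -(-30)/x = 30/x)
b(S, G) = 3*(2 + G)*(5 + S) (b(S, G) = 3*((S + 5)*(G + 2)) = 3*((5 + S)*(2 + G)) = 3*((2 + G)*(5 + S)) = 3*(2 + G)*(5 + S))
1/(b(C(-10, 1), (26 + k(-8))/(55 + 82)) - 68744) = 1/((30 + 6*(-15) + 15*((26 + 30/(-8))/(55 + 82)) + 3*((26 + 30/(-8))/(55 + 82))*(-15)) - 68744) = 1/((30 - 90 + 15*((26 + 30*(-⅛))/137) + 3*((26 + 30*(-⅛))/137)*(-15)) - 68744) = 1/((30 - 90 + 15*((26 - 15/4)*(1/137)) + 3*((26 - 15/4)*(1/137))*(-15)) - 68744) = 1/((30 - 90 + 15*((89/4)*(1/137)) + 3*((89/4)*(1/137))*(-15)) - 68744) = 1/((30 - 90 + 15*(89/548) + 3*(89/548)*(-15)) - 68744) = 1/((30 - 90 + 1335/548 - 4005/548) - 68744) = 1/(-17775/274 - 68744) = 1/(-18853631/274) = -274/18853631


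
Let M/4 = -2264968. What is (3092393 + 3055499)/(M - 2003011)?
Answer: -6147892/11062883 ≈ -0.55572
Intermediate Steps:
M = -9059872 (M = 4*(-2264968) = -9059872)
(3092393 + 3055499)/(M - 2003011) = (3092393 + 3055499)/(-9059872 - 2003011) = 6147892/(-11062883) = 6147892*(-1/11062883) = -6147892/11062883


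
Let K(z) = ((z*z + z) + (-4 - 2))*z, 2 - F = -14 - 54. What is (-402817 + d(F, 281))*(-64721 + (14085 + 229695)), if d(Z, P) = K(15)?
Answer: -71499512113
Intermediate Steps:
F = 70 (F = 2 - (-14 - 54) = 2 - 1*(-68) = 2 + 68 = 70)
K(z) = z*(-6 + z + z²) (K(z) = ((z² + z) - 6)*z = ((z + z²) - 6)*z = (-6 + z + z²)*z = z*(-6 + z + z²))
d(Z, P) = 3510 (d(Z, P) = 15*(-6 + 15 + 15²) = 15*(-6 + 15 + 225) = 15*234 = 3510)
(-402817 + d(F, 281))*(-64721 + (14085 + 229695)) = (-402817 + 3510)*(-64721 + (14085 + 229695)) = -399307*(-64721 + 243780) = -399307*179059 = -71499512113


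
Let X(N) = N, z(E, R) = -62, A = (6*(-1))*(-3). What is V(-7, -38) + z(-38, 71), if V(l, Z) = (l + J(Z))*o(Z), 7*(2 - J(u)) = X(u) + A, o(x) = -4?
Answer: -374/7 ≈ -53.429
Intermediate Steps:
A = 18 (A = -6*(-3) = 18)
J(u) = -4/7 - u/7 (J(u) = 2 - (u + 18)/7 = 2 - (18 + u)/7 = 2 + (-18/7 - u/7) = -4/7 - u/7)
V(l, Z) = 16/7 - 4*l + 4*Z/7 (V(l, Z) = (l + (-4/7 - Z/7))*(-4) = (-4/7 + l - Z/7)*(-4) = 16/7 - 4*l + 4*Z/7)
V(-7, -38) + z(-38, 71) = (16/7 - 4*(-7) + (4/7)*(-38)) - 62 = (16/7 + 28 - 152/7) - 62 = 60/7 - 62 = -374/7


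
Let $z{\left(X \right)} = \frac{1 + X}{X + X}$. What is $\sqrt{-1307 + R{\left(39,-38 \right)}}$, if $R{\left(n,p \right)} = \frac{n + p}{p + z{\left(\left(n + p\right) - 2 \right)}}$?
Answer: $\frac{i \sqrt{1887346}}{38} \approx 36.153 i$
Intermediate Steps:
$z{\left(X \right)} = \frac{1 + X}{2 X}$
$R{\left(n,p \right)} = \frac{n + p}{p + \frac{-1 + n + p}{2 \left(-2 + n + p\right)}}$ ($R{\left(n,p \right)} = \frac{n + p}{p + \frac{1 - \left(2 - n - p\right)}{2 \left(\left(n + p\right) - 2\right)}} = \frac{n + p}{p + \frac{1 + \left(-2 + n + p\right)}{2 \left(-2 + n + p\right)}} = \frac{n + p}{p + \frac{-1 + n + p}{2 \left(-2 + n + p\right)}}$)
$\sqrt{-1307 + R{\left(39,-38 \right)}} = \sqrt{-1307 + \frac{2 \left(39 - 38\right) \left(-2 + 39 - 38\right)}{-1 + 39 - 38 + 2 \left(-38\right) \left(-2 + 39 - 38\right)}} = \sqrt{-1307 + 2 \frac{1}{-1 + 39 - 38 + 2 \left(-38\right) \left(-1\right)} 1 \left(-1\right)} = \sqrt{-1307 + 2 \frac{1}{-1 + 39 - 38 + 76} \cdot 1 \left(-1\right)} = \sqrt{-1307 + 2 \cdot \frac{1}{76} \cdot 1 \left(-1\right)} = \sqrt{-1307 - \frac{1}{38}} = \sqrt{- \frac{49667}{38}} = \frac{i \sqrt{1887346}}{38}$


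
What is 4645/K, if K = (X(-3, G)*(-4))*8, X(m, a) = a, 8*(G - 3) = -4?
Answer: -929/16 ≈ -58.063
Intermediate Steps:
G = 5/2 (G = 3 + (1/8)*(-4) = 3 - 1/2 = 5/2 ≈ 2.5000)
K = -80 (K = ((5/2)*(-4))*8 = -10*8 = -80)
4645/K = 4645/(-80) = 4645*(-1/80) = -929/16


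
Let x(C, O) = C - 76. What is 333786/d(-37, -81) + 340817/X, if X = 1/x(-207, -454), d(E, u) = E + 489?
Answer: -21797806793/226 ≈ -9.6450e+7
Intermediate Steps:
d(E, u) = 489 + E
x(C, O) = -76 + C
X = -1/283 (X = 1/(-76 - 207) = 1/(-283) = -1/283 ≈ -0.0035336)
333786/d(-37, -81) + 340817/X = 333786/(489 - 37) + 340817/(-1/283) = 333786/452 + 340817*(-283) = 333786*(1/452) - 96451211 = 166893/226 - 96451211 = -21797806793/226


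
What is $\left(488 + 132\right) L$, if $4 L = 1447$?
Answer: $224285$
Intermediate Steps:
$L = \frac{1447}{4}$ ($L = \frac{1}{4} \cdot 1447 = \frac{1447}{4} \approx 361.75$)
$\left(488 + 132\right) L = \left(488 + 132\right) \frac{1447}{4} = 620 \cdot \frac{1447}{4} = 224285$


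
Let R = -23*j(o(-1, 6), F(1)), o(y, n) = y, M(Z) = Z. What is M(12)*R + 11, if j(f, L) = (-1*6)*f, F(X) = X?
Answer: -1645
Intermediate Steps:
j(f, L) = -6*f
R = -138 (R = -(-138)*(-1) = -23*6 = -138)
M(12)*R + 11 = 12*(-138) + 11 = -1656 + 11 = -1645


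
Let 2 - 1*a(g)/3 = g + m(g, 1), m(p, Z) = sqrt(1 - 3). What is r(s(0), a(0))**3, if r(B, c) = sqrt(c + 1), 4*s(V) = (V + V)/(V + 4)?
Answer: (7 - 3*I*sqrt(2))**(3/2) ≈ 16.022 - 17.079*I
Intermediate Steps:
m(p, Z) = I*sqrt(2) (m(p, Z) = sqrt(-2) = I*sqrt(2))
s(V) = V/(2*(4 + V)) (s(V) = ((V + V)/(V + 4))/4 = ((2*V)/(4 + V))/4 = (2*V/(4 + V))/4 = V/(2*(4 + V)))
a(g) = 6 - 3*g - 3*I*sqrt(2) (a(g) = 6 - 3*(g + I*sqrt(2)) = 6 + (-3*g - 3*I*sqrt(2)) = 6 - 3*g - 3*I*sqrt(2))
r(B, c) = sqrt(1 + c)
r(s(0), a(0))**3 = (sqrt(1 + (6 - 3*0 - 3*I*sqrt(2))))**3 = (sqrt(1 + (6 + 0 - 3*I*sqrt(2))))**3 = (sqrt(1 + (6 - 3*I*sqrt(2))))**3 = (sqrt(7 - 3*I*sqrt(2)))**3 = (7 - 3*I*sqrt(2))**(3/2)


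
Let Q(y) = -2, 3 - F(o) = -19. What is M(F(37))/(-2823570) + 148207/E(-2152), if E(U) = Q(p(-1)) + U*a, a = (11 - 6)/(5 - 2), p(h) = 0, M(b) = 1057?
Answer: -313857474158/7599638655 ≈ -41.299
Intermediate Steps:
F(o) = 22 (F(o) = 3 - 1*(-19) = 3 + 19 = 22)
a = 5/3 ≈ 1.6667
E(U) = -2 + 5*U/3 (E(U) = -2 + U*(5/3) = -2 + 5*U/3)
M(F(37))/(-2823570) + 148207/E(-2152) = 1057/(-2823570) + 148207/(-2 + (5/3)*(-2152)) = 1057*(-1/2823570) + 148207/(-2 - 10760/3) = -1057/2823570 + 148207/(-10766/3) = -1057/2823570 + 148207*(-3/10766) = -1057/2823570 - 444621/10766 = -313857474158/7599638655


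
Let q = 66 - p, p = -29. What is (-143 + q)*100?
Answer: -4800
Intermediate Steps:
q = 95 (q = 66 - 1*(-29) = 66 + 29 = 95)
(-143 + q)*100 = (-143 + 95)*100 = -48*100 = -4800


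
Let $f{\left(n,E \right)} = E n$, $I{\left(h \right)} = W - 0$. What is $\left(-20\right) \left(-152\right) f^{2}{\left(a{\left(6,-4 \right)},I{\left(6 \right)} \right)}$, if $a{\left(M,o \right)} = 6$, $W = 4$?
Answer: $1751040$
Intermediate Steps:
$I{\left(h \right)} = 4$ ($I{\left(h \right)} = 4 - 0 = 4 + 0 = 4$)
$\left(-20\right) \left(-152\right) f^{2}{\left(a{\left(6,-4 \right)},I{\left(6 \right)} \right)} = \left(-20\right) \left(-152\right) \left(4 \cdot 6\right)^{2} = 3040 \cdot 24^{2} = 3040 \cdot 576 = 1751040$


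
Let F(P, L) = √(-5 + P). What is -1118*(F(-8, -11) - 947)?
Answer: 1058746 - 1118*I*√13 ≈ 1.0587e+6 - 4031.0*I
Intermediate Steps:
-1118*(F(-8, -11) - 947) = -1118*(√(-5 - 8) - 947) = -1118*(√(-13) - 947) = -1118*(I*√13 - 947) = -1118*(-947 + I*√13) = 1058746 - 1118*I*√13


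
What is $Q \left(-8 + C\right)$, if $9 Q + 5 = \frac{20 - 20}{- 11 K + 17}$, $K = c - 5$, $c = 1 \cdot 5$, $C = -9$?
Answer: $\frac{85}{9} \approx 9.4444$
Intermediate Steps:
$c = 5$
$K = 0$ ($K = 5 - 5 = 0$)
$Q = - \frac{5}{9}$ ($Q = - \frac{5}{9} + \frac{\left(20 - 20\right) \frac{1}{\left(-11\right) 0 + 17}}{9} = - \frac{5}{9} + \frac{0 \frac{1}{0 + 17}}{9} = - \frac{5}{9} + \frac{0 \cdot \frac{1}{17}}{9} = - \frac{5}{9} + \frac{1}{9} \cdot 0 = - \frac{5}{9} + 0 = - \frac{5}{9} \approx -0.55556$)
$Q \left(-8 + C\right) = - \frac{5 \left(-8 - 9\right)}{9} = \left(- \frac{5}{9}\right) \left(-17\right) = \frac{85}{9}$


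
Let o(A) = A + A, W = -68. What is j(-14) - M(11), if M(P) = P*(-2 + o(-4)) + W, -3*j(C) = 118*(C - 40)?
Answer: 2302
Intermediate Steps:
o(A) = 2*A
j(C) = 4720/3 - 118*C/3 (j(C) = -118*(C - 40)/3 = -118*(-40 + C)/3 = -(-4720 + 118*C)/3 = 4720/3 - 118*C/3)
M(P) = -68 - 10*P (M(P) = P*(-2 + 2*(-4)) - 68 = P*(-2 - 8) - 68 = P*(-10) - 68 = -10*P - 68 = -68 - 10*P)
j(-14) - M(11) = (4720/3 - 118/3*(-14)) - (-68 - 10*11) = (4720/3 + 1652/3) - (-68 - 110) = 2124 - 1*(-178) = 2124 + 178 = 2302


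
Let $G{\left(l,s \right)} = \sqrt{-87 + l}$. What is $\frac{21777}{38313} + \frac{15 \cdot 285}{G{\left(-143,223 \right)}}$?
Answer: $\frac{7259}{12771} - \frac{855 i \sqrt{230}}{46} \approx 0.5684 - 281.89 i$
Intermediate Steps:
$\frac{21777}{38313} + \frac{15 \cdot 285}{G{\left(-143,223 \right)}} = \frac{21777}{38313} + \frac{15 \cdot 285}{\sqrt{-87 - 143}} = 21777 \cdot \frac{1}{38313} + \frac{4275}{\sqrt{-230}} = \frac{7259}{12771} + \frac{4275}{i \sqrt{230}} = \frac{7259}{12771} + 4275 \left(- \frac{i \sqrt{230}}{230}\right) = \frac{7259}{12771} - \frac{855 i \sqrt{230}}{46}$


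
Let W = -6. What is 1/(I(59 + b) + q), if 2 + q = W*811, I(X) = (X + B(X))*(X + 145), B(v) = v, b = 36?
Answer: 1/40732 ≈ 2.4551e-5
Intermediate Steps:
I(X) = 2*X*(145 + X) (I(X) = (X + X)*(X + 145) = (2*X)*(145 + X) = 2*X*(145 + X))
q = -4868 (q = -2 - 6*811 = -2 - 4866 = -4868)
1/(I(59 + b) + q) = 1/(2*(59 + 36)*(145 + (59 + 36)) - 4868) = 1/(2*95*(145 + 95) - 4868) = 1/(2*95*240 - 4868) = 1/(45600 - 4868) = 1/40732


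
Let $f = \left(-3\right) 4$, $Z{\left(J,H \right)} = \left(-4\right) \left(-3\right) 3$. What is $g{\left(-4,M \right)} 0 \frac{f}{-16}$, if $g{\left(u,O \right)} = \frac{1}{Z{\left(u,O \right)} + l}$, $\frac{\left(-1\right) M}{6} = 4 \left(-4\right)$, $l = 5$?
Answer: $0$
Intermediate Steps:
$Z{\left(J,H \right)} = 36$ ($Z{\left(J,H \right)} = 12 \cdot 3 = 36$)
$M = 96$ ($M = - 6 \cdot 4 \left(-4\right) = \left(-6\right) \left(-16\right) = 96$)
$g{\left(u,O \right)} = \frac{1}{41}$ ($g{\left(u,O \right)} = \frac{1}{36 + 5} = \frac{1}{41}$)
$f = -12$
$g{\left(-4,M \right)} 0 \frac{f}{-16} = \frac{1}{41} \cdot 0 \left(- \frac{12}{-16}\right) = 0 \left(\left(-12\right) \left(- \frac{1}{16}\right)\right) = 0 \cdot \frac{3}{4} = 0$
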